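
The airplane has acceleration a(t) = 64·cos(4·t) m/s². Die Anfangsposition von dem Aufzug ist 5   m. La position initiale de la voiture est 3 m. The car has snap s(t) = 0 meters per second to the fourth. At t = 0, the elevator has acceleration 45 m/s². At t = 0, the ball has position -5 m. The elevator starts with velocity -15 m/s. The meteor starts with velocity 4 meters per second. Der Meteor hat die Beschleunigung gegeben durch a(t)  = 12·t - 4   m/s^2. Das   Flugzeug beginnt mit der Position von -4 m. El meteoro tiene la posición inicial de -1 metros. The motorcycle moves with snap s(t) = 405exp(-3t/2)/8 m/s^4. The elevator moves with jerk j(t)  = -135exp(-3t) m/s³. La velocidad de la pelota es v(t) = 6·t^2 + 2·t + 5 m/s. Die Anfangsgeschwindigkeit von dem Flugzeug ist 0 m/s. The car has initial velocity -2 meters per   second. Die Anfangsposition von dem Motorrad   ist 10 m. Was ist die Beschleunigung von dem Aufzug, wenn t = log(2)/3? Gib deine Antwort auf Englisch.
To solve this, we need to take 1 integral of our jerk equation j(t) = -135·exp(-3·t). Integrating jerk and using the initial condition a(0) = 45, we get a(t) = 45·exp(-3·t). Using a(t) = 45·exp(-3·t) and substituting t = log(2)/3, we find a = 45/2.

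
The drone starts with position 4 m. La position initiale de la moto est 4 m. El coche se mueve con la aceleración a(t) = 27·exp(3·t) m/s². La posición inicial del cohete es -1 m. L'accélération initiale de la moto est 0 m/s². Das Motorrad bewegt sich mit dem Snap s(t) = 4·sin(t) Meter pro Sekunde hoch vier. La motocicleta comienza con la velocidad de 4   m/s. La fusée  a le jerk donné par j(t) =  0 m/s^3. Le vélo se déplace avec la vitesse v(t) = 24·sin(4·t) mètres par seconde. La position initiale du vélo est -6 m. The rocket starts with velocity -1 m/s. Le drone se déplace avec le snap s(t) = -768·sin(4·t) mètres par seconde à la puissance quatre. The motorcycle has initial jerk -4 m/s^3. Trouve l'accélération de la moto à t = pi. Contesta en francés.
Pour résoudre ceci, nous devons prendre 2 intégrales de notre équation du snap s(t) = 4·sin(t). En prenant ∫s(t)dt et en appliquant j(0) = -4, nous trouvons j(t) = -4·cos(t). En prenant ∫j(t)dt et en appliquant a(0) = 0, nous trouvons a(t) = -4·sin(t). En utilisant a(t) = -4·sin(t) et en substituant t = pi, nous trouvons a = 0.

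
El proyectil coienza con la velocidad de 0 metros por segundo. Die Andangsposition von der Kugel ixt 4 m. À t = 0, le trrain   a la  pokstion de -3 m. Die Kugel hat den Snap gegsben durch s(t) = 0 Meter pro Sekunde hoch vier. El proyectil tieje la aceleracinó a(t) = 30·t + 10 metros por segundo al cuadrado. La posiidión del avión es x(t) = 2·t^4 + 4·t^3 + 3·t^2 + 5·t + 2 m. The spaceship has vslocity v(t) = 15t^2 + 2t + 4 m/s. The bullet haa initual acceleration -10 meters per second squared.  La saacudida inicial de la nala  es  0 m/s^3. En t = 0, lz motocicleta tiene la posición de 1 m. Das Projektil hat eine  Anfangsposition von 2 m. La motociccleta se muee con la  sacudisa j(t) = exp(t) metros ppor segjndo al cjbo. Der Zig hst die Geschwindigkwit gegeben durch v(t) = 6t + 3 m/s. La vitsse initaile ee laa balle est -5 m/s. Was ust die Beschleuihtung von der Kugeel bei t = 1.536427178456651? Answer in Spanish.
Necesitamos integrar nuestra ecuación del snap s(t) = 0 2 veces. Integrando el snap y usando la condición inicial j(0) = 0, obtenemos j(t) = 0. La integral de la sacudida, con a(0) = -10, da la aceleración: a(t) = -10. Tenemos la aceleración a(t) = -10. Sustituyendo t = 1.536427178456651: a(1.536427178456651) = -10.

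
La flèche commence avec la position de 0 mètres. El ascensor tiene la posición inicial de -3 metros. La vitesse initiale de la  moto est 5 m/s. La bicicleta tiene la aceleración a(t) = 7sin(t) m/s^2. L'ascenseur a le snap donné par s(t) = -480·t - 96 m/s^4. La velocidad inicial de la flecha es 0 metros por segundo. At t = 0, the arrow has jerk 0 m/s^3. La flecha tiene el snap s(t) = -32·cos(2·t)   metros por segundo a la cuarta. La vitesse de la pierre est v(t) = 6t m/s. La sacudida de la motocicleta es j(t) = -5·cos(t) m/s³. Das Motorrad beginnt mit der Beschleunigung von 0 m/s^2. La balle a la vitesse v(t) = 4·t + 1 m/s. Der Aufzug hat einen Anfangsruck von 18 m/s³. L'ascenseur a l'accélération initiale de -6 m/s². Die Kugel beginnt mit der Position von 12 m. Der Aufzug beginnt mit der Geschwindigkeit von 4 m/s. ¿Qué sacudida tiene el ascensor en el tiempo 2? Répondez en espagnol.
Necesitamos integrar nuestra ecuación del snap s(t) = -480·t - 96 1 vez. La integral del snap, con j(0) = 18, da la sacudida: j(t) = -240·t^2 - 96·t + 18. Usando j(t) = -240·t^2 - 96·t + 18 y sustituyendo t = 2, encontramos j = -1134.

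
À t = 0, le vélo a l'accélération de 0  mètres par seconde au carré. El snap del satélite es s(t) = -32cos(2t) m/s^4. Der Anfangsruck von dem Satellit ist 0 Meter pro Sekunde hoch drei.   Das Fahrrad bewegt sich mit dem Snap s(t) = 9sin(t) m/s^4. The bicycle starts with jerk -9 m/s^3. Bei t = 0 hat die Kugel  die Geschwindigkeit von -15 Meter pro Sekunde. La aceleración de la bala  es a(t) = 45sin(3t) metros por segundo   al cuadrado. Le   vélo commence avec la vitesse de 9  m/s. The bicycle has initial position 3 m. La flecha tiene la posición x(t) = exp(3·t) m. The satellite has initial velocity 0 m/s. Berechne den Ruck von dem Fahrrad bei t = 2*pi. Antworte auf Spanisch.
Partiendo del snap s(t) = 9·sin(t), tomamos 1 antiderivada. Tomando ∫s(t)dt y aplicando j(0) = -9, encontramos j(t) = -9·cos(t). Usando j(t) = -9·cos(t) y sustituyendo t = 2*pi, encontramos j = -9.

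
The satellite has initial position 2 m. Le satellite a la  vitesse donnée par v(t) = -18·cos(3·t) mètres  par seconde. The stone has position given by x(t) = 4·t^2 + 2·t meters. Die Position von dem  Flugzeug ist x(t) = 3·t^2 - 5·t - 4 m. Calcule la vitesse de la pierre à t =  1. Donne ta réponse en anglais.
We must differentiate our position equation x(t) = 4·t^2 + 2·t 1 time. The derivative of position gives velocity: v(t) = 8·t + 2. From the given velocity equation v(t) = 8·t + 2, we substitute t = 1 to get v = 10.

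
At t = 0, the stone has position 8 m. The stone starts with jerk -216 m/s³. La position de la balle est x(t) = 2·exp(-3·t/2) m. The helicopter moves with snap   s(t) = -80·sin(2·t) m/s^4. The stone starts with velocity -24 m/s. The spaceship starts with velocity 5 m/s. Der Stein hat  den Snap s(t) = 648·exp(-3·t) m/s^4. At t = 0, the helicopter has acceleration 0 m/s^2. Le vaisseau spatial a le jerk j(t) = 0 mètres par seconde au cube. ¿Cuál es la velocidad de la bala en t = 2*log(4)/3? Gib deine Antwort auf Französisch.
Nous devons dériver notre équation de la position x(t) = 2·exp(-3·t/2) 1 fois. En dérivant la position, nous obtenons la vitesse: v(t) = -3·exp(-3·t/2). De l'équation de la vitesse v(t) = -3·exp(-3·t/2), nous substituons t = 2*log(4)/3 pour obtenir v = -3/4.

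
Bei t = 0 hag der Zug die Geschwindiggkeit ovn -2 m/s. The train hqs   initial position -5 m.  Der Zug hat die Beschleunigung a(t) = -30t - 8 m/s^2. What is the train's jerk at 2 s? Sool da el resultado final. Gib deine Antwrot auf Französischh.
À t = 2, j = -30.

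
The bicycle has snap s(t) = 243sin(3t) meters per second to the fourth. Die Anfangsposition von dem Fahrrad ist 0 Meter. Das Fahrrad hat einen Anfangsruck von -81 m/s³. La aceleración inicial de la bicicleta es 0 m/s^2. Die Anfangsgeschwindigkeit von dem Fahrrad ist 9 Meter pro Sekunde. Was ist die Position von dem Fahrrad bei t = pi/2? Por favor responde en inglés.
We need to integrate our snap equation s(t) = 243·sin(3·t) 4 times. Taking ∫s(t)dt and applying j(0) = -81, we find j(t) = -81·cos(3·t). Finding the antiderivative of j(t) and using a(0) = 0: a(t) = -27·sin(3·t). The integral of acceleration is velocity. Using v(0) = 9, we get v(t) = 9·cos(3·t). The integral of velocity, with x(0) = 0, gives position: x(t) = 3·sin(3·t). We have position x(t) = 3·sin(3·t). Substituting t = pi/2: x(pi/2) = -3.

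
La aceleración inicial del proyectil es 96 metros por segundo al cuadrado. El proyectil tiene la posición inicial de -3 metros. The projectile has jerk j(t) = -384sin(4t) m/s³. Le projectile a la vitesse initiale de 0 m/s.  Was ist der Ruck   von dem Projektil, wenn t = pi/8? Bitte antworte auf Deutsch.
Wir haben den Ruck j(t) = -384·sin(4·t). Durch Einsetzen von t = pi/8: j(pi/8) = -384.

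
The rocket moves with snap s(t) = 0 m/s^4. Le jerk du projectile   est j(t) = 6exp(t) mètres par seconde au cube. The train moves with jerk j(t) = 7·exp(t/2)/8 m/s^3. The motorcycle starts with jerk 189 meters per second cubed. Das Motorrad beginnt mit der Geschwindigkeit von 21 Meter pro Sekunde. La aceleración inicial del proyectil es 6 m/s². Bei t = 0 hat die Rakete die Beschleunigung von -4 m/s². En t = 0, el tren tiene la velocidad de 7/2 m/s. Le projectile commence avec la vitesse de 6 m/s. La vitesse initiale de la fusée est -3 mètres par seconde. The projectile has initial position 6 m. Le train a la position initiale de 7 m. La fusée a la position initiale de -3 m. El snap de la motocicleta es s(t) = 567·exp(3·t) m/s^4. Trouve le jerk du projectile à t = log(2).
En utilisant j(t) = 6·exp(t) et en substituant t = log(2), nous trouvons j = 12.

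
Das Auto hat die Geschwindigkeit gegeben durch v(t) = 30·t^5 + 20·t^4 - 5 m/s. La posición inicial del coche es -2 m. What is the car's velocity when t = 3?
From the given velocity equation v(t) = 30·t^5 + 20·t^4 - 5, we substitute t = 3 to get v = 8905.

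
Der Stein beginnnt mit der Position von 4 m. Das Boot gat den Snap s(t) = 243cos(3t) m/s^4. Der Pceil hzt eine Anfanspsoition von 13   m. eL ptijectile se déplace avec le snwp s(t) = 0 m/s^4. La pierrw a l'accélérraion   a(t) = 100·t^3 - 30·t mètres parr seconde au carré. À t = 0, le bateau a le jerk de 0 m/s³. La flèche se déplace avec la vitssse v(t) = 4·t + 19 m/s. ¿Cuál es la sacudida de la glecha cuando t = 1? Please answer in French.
Pour résoudre ceci, nous devons prendre 2 dérivées de notre équation de la vitesse v(t) = 4·t + 19. En prenant d/dt de v(t), nous trouvons a(t) = 4. En prenant d/dt de a(t), nous trouvons j(t) = 0. De l'équation du jerk j(t) = 0, nous substituons t = 1 pour obtenir j = 0.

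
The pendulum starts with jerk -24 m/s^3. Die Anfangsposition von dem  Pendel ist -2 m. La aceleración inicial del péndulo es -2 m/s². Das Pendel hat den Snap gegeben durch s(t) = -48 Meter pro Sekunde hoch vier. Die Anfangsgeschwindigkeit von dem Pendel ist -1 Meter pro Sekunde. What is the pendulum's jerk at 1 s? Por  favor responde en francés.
Nous devons intégrer notre équation du snap s(t) = -48 1 fois. En prenant ∫s(t)dt et en appliquant j(0) = -24, nous trouvons j(t) = -48·t - 24. Nous avons le jerk j(t) = -48·t - 24. En substituant t = 1: j(1) = -72.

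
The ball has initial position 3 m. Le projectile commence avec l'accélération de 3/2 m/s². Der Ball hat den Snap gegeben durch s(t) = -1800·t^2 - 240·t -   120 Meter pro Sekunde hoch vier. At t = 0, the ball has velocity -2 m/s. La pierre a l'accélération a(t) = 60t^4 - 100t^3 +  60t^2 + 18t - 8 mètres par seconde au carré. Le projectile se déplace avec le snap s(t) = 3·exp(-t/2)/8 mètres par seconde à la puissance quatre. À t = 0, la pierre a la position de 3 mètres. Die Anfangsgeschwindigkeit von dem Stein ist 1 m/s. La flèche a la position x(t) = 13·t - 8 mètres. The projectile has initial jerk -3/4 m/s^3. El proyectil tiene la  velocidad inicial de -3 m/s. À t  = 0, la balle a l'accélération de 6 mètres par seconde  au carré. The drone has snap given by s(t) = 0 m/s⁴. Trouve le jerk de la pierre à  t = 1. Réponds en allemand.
Um dies zu lösen, müssen wir 1 Ableitung unserer Gleichung für die Beschleunigung a(t) = 60·t^4 - 100·t^3 + 60·t^2 + 18·t - 8 nehmen. Durch Ableiten von der Beschleunigung erhalten wir den Ruck: j(t) = 240·t^3 - 300·t^2 + 120·t + 18. Aus der Gleichung für den Ruck j(t) = 240·t^3 - 300·t^2 + 120·t + 18, setzen wir t = 1 ein und erhalten j = 78.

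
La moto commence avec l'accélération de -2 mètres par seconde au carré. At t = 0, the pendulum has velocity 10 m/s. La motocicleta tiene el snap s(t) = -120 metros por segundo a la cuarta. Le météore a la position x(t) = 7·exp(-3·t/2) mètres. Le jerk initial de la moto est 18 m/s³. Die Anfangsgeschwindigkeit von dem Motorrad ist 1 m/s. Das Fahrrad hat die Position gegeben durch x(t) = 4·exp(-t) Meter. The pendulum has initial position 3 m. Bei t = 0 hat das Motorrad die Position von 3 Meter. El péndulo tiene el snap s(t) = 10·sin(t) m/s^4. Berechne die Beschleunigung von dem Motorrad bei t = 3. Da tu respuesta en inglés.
We must find the antiderivative of our snap equation s(t) = -120 2 times. Taking ∫s(t)dt and applying j(0) = 18, we find j(t) = 18 - 120·t. Integrating jerk and using the initial condition a(0) = -2, we get a(t) = -60·t^2 + 18·t - 2. Using a(t) = -60·t^2 + 18·t - 2 and substituting t = 3, we find a = -488.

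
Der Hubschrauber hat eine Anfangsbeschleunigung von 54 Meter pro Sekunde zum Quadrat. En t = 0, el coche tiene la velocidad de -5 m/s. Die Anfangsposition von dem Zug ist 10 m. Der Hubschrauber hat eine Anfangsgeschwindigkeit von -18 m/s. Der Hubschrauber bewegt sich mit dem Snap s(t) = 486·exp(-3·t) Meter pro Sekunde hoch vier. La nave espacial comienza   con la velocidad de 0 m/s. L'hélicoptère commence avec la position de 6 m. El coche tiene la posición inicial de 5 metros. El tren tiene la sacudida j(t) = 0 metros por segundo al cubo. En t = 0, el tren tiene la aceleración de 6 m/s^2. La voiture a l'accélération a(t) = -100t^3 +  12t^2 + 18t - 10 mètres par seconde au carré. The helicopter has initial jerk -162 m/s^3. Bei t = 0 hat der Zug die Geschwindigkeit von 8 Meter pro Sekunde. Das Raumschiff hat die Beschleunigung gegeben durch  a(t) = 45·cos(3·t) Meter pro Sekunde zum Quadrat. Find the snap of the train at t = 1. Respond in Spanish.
Partiendo de la sacudida j(t) = 0, tomamos 1 derivada. Tomando d/dt de j(t), encontramos s(t) = 0. Usando s(t) = 0 y sustituyendo t = 1, encontramos s = 0.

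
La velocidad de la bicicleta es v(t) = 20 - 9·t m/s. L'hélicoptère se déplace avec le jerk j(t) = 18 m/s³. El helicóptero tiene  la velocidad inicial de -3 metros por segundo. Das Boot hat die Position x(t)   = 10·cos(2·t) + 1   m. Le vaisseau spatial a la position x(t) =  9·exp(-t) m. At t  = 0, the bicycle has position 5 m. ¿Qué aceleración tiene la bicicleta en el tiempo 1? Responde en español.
Para resolver esto, necesitamos tomar 1 derivada de nuestra ecuación de la velocidad v(t) = 20 - 9·t. La derivada de la velocidad da la aceleración: a(t) = -9. Usando a(t) = -9 y sustituyendo t = 1, encontramos a = -9.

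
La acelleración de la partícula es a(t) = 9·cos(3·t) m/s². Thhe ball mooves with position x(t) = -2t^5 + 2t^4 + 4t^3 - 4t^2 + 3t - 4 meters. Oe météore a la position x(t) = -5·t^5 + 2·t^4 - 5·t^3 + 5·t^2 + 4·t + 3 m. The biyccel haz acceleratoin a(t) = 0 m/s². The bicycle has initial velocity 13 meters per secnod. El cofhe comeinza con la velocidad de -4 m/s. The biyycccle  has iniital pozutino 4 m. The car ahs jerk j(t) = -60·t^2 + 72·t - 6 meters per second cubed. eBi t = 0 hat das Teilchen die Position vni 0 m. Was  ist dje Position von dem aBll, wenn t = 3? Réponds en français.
De l'équation de la position x(t) = -2·t^5 + 2·t^4 + 4·t^3 - 4·t^2 + 3·t - 4, nous substituons t = 3 pour obtenir x = -247.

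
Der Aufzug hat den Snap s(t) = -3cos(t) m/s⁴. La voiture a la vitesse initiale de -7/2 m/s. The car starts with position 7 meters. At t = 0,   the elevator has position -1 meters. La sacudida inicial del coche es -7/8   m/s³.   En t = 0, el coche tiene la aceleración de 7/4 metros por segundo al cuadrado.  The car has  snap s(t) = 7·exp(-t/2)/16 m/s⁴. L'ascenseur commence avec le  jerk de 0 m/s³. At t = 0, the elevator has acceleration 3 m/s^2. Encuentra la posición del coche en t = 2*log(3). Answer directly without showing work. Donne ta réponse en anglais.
At t = 2*log(3), x = 7/3.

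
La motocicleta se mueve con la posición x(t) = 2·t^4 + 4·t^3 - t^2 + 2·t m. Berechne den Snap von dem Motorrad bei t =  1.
Ausgehend von der Position x(t) = 2·t^4 + 4·t^3 - t^2 + 2·t, nehmen wir 4 Ableitungen. Durch Ableiten von der Position erhalten wir die Geschwindigkeit: v(t) = 8·t^3 + 12·t^2 - 2·t + 2. Die Ableitung von der Geschwindigkeit ergibt die Beschleunigung: a(t) = 24·t^2 + 24·t - 2. Die Ableitung von der Beschleunigung ergibt den Ruck: j(t) = 48·t + 24. Die Ableitung von dem Ruck ergibt den Snap: s(t) = 48. Aus der Gleichung für den Snap s(t) = 48, setzen wir t = 1 ein und erhalten s = 48.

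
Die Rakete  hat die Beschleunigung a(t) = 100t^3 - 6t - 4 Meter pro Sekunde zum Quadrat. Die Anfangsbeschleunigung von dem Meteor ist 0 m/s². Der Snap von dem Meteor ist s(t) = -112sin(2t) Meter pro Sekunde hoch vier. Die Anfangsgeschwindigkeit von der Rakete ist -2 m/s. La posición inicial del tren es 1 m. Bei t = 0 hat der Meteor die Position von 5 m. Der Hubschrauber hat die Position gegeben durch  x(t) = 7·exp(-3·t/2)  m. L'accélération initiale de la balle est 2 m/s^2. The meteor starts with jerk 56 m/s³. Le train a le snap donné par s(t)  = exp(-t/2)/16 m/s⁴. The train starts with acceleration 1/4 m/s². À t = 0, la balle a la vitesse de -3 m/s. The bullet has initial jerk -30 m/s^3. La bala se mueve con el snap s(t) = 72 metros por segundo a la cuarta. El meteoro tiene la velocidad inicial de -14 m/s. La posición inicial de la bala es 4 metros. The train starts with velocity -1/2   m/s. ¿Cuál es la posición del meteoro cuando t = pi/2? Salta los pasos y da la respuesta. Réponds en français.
À t = pi/2, x = 5.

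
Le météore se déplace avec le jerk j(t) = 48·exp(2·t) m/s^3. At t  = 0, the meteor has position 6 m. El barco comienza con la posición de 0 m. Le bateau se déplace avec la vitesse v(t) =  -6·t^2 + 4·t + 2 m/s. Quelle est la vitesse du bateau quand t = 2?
Nous avons la vitesse v(t) = -6·t^2 + 4·t + 2. En substituant t = 2: v(2) = -14.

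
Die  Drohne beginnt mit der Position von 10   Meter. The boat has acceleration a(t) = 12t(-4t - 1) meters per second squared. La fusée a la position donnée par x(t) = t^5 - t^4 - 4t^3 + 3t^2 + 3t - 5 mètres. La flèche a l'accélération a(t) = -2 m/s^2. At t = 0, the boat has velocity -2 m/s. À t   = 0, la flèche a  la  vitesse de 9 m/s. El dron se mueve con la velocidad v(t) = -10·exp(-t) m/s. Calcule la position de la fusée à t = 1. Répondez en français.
En utilisant x(t) = t^5 - t^4 - 4·t^3 + 3·t^2 + 3·t - 5 et en substituant t = 1, nous trouvons x = -3.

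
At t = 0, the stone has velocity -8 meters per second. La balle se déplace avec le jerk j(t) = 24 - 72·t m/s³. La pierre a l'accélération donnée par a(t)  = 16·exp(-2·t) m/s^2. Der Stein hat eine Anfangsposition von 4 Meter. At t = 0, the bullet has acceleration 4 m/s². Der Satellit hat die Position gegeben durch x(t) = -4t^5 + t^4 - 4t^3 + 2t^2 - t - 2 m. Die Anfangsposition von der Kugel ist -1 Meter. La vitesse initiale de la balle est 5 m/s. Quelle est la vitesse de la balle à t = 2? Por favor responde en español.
Necesitamos integrar nuestra ecuación de la sacudida j(t) = 24 - 72·t 2 veces. La antiderivada de la sacudida es la aceleración. Usando a(0) = 4, obtenemos a(t) = -36·t^2 + 24·t + 4. La integral de la aceleración, con v(0) = 5, da la velocidad: v(t) = -12·t^3 + 12·t^2 + 4·t + 5. Tenemos la velocidad v(t) = -12·t^3 + 12·t^2 + 4·t + 5. Sustituyendo t = 2: v(2) = -35.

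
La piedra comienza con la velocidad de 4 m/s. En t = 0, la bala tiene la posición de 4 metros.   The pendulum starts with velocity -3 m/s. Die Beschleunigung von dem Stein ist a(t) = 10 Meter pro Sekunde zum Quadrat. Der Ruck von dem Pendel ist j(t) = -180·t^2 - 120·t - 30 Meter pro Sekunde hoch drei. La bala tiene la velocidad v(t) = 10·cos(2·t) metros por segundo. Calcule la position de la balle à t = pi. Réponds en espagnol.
Debemos encontrar la antiderivada de nuestra ecuación de la velocidad v(t) = 10·cos(2·t) 1 vez. Tomando ∫v(t)dt y aplicando x(0) = 4, encontramos x(t) = 5·sin(2·t) + 4. Tenemos la posición x(t) = 5·sin(2·t) + 4. Sustituyendo t = pi: x(pi) = 4.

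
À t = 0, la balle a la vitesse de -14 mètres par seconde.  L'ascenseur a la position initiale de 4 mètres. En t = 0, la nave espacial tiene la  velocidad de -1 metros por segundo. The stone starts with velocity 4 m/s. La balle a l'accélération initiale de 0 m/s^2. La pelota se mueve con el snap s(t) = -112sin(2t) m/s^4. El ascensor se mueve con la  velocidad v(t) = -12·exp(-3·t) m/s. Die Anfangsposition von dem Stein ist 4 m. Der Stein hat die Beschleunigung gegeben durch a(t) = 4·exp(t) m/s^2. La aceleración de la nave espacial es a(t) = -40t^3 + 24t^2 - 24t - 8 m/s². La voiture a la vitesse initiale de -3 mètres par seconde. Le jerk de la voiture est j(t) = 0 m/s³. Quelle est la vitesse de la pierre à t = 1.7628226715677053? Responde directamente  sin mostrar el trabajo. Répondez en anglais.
At t = 1.7628226715677053, v = 23.3154686928037.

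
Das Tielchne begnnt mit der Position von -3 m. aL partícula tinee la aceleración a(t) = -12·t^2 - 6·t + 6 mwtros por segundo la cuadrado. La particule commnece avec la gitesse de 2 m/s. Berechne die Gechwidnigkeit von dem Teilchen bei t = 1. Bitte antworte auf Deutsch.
Wir müssen unsere Gleichung für die Beschleunigung a(t) = -12·t^2 - 6·t + 6 1-mal integrieren. Das Integral von der Beschleunigung ist die Geschwindigkeit. Mit v(0) = 2 erhalten wir v(t) = -4·t^3 - 3·t^2 + 6·t + 2. Wir haben die Geschwindigkeit v(t) = -4·t^3 - 3·t^2 + 6·t + 2. Durch Einsetzen von t = 1: v(1) = 1.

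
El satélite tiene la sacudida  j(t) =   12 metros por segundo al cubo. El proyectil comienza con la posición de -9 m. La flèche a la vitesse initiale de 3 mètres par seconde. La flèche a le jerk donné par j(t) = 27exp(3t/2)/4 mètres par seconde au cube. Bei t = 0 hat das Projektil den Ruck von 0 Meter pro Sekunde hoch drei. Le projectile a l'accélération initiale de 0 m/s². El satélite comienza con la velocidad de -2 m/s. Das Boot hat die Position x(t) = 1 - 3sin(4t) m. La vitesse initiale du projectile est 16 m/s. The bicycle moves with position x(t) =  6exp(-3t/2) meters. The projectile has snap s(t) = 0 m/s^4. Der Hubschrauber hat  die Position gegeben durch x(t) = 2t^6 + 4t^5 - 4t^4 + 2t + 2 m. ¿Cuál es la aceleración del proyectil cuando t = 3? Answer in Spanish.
Debemos encontrar la integral de nuestra ecuación del snap s(t) = 0 2 veces. La antiderivada del snap, con j(0) = 0, da la sacudida: j(t) = 0. Integrando la sacudida y usando la condición inicial a(0) = 0, obtenemos a(t) = 0. De la ecuación de la aceleración a(t) = 0, sustituimos t = 3 para obtener a = 0.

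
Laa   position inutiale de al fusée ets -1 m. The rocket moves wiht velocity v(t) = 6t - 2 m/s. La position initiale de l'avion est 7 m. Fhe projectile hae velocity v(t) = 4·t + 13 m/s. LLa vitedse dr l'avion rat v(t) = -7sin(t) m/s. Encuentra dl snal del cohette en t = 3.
Partiendo de la velocidad v(t) = 6·t - 2, tomamos 3 derivadas. Tomando d/dt de v(t), encontramos a(t) = 6. Derivando la aceleración, obtenemos la sacudida: j(t) = 0. La derivada de la sacudida da el snap: s(t) = 0. Usando s(t) = 0 y sustituyendo t = 3, encontramos s = 0.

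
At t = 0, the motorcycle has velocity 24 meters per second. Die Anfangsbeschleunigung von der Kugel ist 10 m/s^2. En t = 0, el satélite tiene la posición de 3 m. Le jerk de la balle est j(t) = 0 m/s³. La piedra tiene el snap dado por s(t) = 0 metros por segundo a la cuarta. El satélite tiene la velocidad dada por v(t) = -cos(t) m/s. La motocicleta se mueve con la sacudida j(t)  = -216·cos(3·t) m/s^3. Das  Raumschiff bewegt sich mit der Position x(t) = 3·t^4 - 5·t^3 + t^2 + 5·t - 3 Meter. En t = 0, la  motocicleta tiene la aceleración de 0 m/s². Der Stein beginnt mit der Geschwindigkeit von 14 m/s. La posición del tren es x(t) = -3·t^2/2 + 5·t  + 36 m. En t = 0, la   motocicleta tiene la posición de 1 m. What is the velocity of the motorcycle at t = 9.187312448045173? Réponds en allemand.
Um dies zu lösen, müssen wir 2 Integrale unserer Gleichung für den Ruck j(t) = -216·cos(3·t) finden. Mit ∫j(t)dt und Anwendung von a(0) = 0, finden wir a(t) = -72·sin(3·t). Das Integral von der Beschleunigung ist die Geschwindigkeit. Mit v(0) = 24 erhalten wir v(t) = 24·cos(3·t). Mit v(t) = 24·cos(3·t) und Einsetzen von t = 9.187312448045173, finden wir v = -18.1631413244747.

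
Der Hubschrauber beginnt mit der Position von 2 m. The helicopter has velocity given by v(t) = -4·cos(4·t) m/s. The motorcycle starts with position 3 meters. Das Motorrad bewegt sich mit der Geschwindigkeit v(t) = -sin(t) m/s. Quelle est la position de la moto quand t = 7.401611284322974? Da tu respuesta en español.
Partiendo de la velocidad v(t) = -sin(t), tomamos 1 integral. Tomando ∫v(t)dt y aplicando x(0) = 3, encontramos x(t) = cos(t) + 2. Usando x(t) = cos(t) + 2 y sustituyendo t = 7.401611284322974, encontramos x = 2.43709868464896.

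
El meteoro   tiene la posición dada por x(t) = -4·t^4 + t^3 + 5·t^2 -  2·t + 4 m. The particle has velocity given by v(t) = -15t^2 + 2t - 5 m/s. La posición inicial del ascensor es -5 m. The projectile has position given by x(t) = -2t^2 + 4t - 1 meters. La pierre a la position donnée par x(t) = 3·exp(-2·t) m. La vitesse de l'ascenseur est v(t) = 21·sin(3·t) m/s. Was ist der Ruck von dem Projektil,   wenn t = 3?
Wir müssen unsere Gleichung für die Position x(t) = -2·t^2 + 4·t - 1 3-mal ableiten. Die Ableitung von der Position ergibt die Geschwindigkeit: v(t) = 4 - 4·t. Durch Ableiten von der Geschwindigkeit erhalten wir die Beschleunigung: a(t) = -4. Durch Ableiten von der Beschleunigung erhalten wir den Ruck: j(t) = 0. Wir haben den Ruck j(t) = 0. Durch Einsetzen von t = 3: j(3) = 0.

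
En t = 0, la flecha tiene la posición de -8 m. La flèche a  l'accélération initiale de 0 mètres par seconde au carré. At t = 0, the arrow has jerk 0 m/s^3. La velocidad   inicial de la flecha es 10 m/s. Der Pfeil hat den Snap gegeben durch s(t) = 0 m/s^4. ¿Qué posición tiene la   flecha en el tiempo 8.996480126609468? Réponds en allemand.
Ausgehend von dem Snap s(t) = 0, nehmen wir 4 Integrale. Durch Integration von dem Snap und Verwendung der Anfangsbedingung j(0) = 0, erhalten wir j(t) = 0. Die Stammfunktion von dem Ruck ist die Beschleunigung. Mit a(0) = 0 erhalten wir a(t) = 0. Das Integral von der Beschleunigung ist die Geschwindigkeit. Mit v(0) = 10 erhalten wir v(t) = 10. Die Stammfunktion von der Geschwindigkeit ist die Position. Mit x(0) = -8 erhalten wir x(t) = 10·t - 8. Wir haben die Position x(t) = 10·t - 8. Durch Einsetzen von t = 8.996480126609468: x(8.996480126609468) = 81.9648012660947.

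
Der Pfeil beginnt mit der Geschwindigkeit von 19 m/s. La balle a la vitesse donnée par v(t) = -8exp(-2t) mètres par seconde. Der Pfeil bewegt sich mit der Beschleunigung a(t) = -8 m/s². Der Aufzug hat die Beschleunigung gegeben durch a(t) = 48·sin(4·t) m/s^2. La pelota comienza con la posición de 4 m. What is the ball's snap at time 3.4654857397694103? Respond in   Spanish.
Debemos derivar nuestra ecuación de la velocidad v(t) = -8·exp(-2·t) 3 veces. La derivada de la velocidad da la aceleración: a(t) = 16·exp(-2·t). Tomando d/dt de a(t), encontramos j(t) = -32·exp(-2·t). Derivando la sacudida, obtenemos el snap: s(t) = 64·exp(-2·t). Tenemos el snap s(t) = 64·exp(-2·t). Sustituyendo t = 3.4654857397694103: s(3.4654857397694103) = 0.0625312782027870.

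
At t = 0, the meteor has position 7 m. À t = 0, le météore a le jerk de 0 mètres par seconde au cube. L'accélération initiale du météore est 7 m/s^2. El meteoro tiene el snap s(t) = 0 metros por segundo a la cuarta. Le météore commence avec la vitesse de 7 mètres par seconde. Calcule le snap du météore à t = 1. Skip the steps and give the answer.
s(1) = 0.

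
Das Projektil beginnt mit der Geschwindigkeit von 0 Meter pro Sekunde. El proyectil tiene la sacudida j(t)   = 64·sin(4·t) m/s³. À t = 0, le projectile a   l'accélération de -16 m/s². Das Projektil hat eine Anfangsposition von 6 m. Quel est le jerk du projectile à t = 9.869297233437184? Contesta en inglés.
We have jerk j(t) = 64·sin(4·t). Substituting t = 9.869297233437184: j(9.869297233437184) = 62.6300255883300.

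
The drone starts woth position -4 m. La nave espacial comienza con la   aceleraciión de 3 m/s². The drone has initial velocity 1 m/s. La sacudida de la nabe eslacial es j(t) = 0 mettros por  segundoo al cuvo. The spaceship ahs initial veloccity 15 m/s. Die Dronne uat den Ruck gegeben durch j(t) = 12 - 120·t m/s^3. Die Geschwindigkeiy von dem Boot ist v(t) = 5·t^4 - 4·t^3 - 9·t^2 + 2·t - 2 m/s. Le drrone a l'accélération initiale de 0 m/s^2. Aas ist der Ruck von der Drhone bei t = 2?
Aus der Gleichung für den Ruck j(t) = 12 - 120·t, setzen wir t = 2 ein und erhalten j = -228.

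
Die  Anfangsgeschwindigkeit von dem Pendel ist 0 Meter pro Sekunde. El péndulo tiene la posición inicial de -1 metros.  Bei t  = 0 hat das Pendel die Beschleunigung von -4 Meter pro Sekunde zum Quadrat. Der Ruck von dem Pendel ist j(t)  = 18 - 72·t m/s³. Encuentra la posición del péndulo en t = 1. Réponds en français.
Nous devons intégrer notre équation du jerk j(t) = 18 - 72·t 3 fois. En prenant ∫j(t)dt et en appliquant a(0) = -4, nous trouvons a(t) = -36·t^2 + 18·t - 4. En prenant ∫a(t)dt et en appliquant v(0) = 0, nous trouvons v(t) = t·(-12·t^2 + 9·t - 4). En intégrant la vitesse et en utilisant la condition initiale x(0) = -1, nous obtenons x(t) = -3·t^4 + 3·t^3 - 2·t^2 - 1. En utilisant x(t) = -3·t^4 + 3·t^3 - 2·t^2 - 1 et en substituant t = 1, nous trouvons x = -3.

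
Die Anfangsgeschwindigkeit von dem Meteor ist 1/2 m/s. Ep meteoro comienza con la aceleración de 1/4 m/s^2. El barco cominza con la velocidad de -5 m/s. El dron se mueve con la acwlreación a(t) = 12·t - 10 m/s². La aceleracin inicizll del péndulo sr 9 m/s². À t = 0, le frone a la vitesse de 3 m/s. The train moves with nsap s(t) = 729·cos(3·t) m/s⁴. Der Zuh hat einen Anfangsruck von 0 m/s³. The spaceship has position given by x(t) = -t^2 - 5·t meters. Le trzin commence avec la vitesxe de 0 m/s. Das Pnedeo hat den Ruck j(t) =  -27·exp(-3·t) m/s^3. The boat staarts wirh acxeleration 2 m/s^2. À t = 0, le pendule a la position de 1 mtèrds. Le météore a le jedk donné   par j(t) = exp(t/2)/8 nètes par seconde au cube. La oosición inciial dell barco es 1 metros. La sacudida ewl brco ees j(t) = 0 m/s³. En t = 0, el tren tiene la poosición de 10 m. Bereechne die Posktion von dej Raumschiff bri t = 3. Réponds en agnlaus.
From the given position equation x(t) = -t^2 - 5·t, we substitute t = 3 to get x = -24.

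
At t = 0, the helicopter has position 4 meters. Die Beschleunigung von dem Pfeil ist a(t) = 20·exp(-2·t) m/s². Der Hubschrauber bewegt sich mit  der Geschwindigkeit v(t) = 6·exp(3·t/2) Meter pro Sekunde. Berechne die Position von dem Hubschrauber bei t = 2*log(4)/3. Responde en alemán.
Wir müssen unsere Gleichung für die Geschwindigkeit v(t) = 6·exp(3·t/2) 1-mal integrieren. Mit ∫v(t)dt und Anwendung von x(0) = 4, finden wir x(t) = 4·exp(3·t/2). Mit x(t) = 4·exp(3·t/2) und Einsetzen von t = 2*log(4)/3, finden wir x = 16.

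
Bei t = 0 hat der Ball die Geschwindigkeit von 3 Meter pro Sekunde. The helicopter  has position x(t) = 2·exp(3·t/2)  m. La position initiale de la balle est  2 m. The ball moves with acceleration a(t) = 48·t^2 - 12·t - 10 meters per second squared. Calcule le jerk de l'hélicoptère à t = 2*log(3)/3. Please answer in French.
Pour résoudre ceci, nous devons prendre 3 dérivées de notre équation de la position x(t) = 2·exp(3·t/2). En prenant d/dt de x(t), nous trouvons v(t) = 3·exp(3·t/2). En dérivant la vitesse, nous obtenons l'accélération: a(t) = 9·exp(3·t/2)/2. En prenant d/dt de a(t), nous trouvons j(t) = 27·exp(3·t/2)/4. Nous avons le jerk j(t) = 27·exp(3·t/2)/4. En substituant t = 2*log(3)/3: j(2*log(3)/3) = 81/4.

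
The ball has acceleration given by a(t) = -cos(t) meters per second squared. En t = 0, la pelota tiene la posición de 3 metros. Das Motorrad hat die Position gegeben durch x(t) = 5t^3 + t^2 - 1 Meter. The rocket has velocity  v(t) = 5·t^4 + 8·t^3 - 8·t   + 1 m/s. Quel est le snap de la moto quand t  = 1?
En partant de la position x(t) = 5·t^3 + t^2 - 1, nous prenons 4 dérivées. En prenant d/dt de x(t), nous trouvons v(t) = 15·t^2 + 2·t. En dérivant la vitesse, nous obtenons l'accélération: a(t) = 30·t + 2. La dérivée de l'accélération donne le jerk: j(t) = 30. La dérivée du jerk donne le snap: s(t) = 0. De l'équation du snap s(t) = 0, nous substituons t = 1 pour obtenir s = 0.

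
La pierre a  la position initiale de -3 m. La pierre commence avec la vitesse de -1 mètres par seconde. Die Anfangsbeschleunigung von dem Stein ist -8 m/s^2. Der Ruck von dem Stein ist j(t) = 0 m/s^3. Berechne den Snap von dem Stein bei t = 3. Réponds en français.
En partant du jerk j(t) = 0, nous prenons 1 dérivée. La dérivée du jerk donne le snap: s(t) = 0. En utilisant s(t) = 0 et en substituant t = 3, nous trouvons s = 0.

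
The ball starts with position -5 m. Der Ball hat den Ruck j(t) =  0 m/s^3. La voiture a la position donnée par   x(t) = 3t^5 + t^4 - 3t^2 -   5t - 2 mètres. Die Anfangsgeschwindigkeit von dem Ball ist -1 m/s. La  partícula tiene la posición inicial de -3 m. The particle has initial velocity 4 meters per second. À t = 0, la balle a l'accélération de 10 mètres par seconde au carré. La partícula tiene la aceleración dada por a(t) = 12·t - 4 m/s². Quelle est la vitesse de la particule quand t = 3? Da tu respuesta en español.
Necesitamos integrar nuestra ecuación de la aceleración a(t) = 12·t - 4 1 vez. Tomando ∫a(t)dt y aplicando v(0) = 4, encontramos v(t) = 6·t^2 - 4·t + 4. De la ecuación de la velocidad v(t) = 6·t^2 - 4·t + 4, sustituimos t = 3 para obtener v = 46.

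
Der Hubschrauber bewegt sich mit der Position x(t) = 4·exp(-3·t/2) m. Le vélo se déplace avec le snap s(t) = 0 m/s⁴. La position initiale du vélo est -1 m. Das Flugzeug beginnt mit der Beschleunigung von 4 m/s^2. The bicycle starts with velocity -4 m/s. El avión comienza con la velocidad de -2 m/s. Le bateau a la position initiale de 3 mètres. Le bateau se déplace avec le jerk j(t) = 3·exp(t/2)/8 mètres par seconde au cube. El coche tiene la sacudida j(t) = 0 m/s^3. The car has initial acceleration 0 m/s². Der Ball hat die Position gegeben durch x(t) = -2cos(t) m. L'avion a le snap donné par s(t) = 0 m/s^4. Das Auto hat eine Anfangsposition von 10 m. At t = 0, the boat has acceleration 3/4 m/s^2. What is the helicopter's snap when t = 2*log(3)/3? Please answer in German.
Um dies zu lösen, müssen wir 4 Ableitungen unserer Gleichung für die Position x(t) = 4·exp(-3·t/2) nehmen. Die Ableitung von der Position ergibt die Geschwindigkeit: v(t) = -6·exp(-3·t/2). Die Ableitung von der Geschwindigkeit ergibt die Beschleunigung: a(t) = 9·exp(-3·t/2). Durch Ableiten von der Beschleunigung erhalten wir den Ruck: j(t) = -27·exp(-3·t/2)/2. Mit d/dt von j(t) finden wir s(t) = 81·exp(-3·t/2)/4. Mit s(t) = 81·exp(-3·t/2)/4 und Einsetzen von t = 2*log(3)/3, finden wir s = 27/4.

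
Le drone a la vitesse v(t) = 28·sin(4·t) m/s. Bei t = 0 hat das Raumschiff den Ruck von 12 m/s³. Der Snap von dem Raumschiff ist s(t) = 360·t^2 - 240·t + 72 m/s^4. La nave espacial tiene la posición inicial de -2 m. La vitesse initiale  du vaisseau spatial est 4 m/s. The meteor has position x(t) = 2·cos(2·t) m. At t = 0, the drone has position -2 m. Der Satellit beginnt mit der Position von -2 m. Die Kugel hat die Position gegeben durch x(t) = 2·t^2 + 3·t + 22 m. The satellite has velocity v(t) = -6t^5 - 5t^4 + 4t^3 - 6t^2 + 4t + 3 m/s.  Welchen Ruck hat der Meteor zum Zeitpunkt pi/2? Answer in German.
Ausgehend von der Position x(t) = 2·cos(2·t), nehmen wir 3 Ableitungen. Mit d/dt von x(t) finden wir v(t) = -4·sin(2·t). Mit d/dt von v(t) finden wir a(t) = -8·cos(2·t). Durch Ableiten von der Beschleunigung erhalten wir den Ruck: j(t) = 16·sin(2·t). Aus der Gleichung für den Ruck j(t) = 16·sin(2·t), setzen wir t = pi/2 ein und erhalten j = 0.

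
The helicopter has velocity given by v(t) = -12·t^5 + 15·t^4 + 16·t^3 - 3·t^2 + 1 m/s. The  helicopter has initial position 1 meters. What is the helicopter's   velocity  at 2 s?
We have velocity v(t) = -12·t^5 + 15·t^4 + 16·t^3 - 3·t^2 + 1. Substituting t = 2: v(2) = -27.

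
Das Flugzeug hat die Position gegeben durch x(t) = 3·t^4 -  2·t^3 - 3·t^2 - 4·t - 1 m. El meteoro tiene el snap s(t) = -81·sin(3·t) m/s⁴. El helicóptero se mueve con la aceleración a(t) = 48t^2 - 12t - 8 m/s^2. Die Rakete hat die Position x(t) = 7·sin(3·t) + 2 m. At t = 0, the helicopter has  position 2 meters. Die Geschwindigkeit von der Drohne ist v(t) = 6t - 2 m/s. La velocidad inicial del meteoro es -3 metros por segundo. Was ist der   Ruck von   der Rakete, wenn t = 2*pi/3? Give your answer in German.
Wir müssen unsere Gleichung für die Position x(t) = 7·sin(3·t) + 2 3-mal ableiten. Durch Ableiten von der Position erhalten wir die Geschwindigkeit: v(t) = 21·cos(3·t). Die Ableitung von der Geschwindigkeit ergibt die Beschleunigung: a(t) = -63·sin(3·t). Die Ableitung von der Beschleunigung ergibt den Ruck: j(t) = -189·cos(3·t). Aus der Gleichung für den Ruck j(t) = -189·cos(3·t), setzen wir t = 2*pi/3 ein und erhalten j = -189.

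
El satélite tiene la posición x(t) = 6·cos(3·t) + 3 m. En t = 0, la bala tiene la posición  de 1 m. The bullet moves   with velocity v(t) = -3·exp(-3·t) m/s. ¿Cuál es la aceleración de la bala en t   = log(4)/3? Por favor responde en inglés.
Starting from velocity v(t) = -3·exp(-3·t), we take 1 derivative. Taking d/dt of v(t), we find a(t) = 9·exp(-3·t). From the given acceleration equation a(t) = 9·exp(-3·t), we substitute t = log(4)/3 to get a = 9/4.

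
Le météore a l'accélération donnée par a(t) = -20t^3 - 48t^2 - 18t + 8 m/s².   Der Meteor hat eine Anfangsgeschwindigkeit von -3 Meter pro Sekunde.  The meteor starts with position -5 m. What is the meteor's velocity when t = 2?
To find the answer, we compute 1 integral of a(t) = -20·t^3 - 48·t^2 - 18·t + 8. The integral of acceleration, with v(0) = -3, gives velocity: v(t) = -5·t^4 - 16·t^3 - 9·t^2 + 8·t - 3. Using v(t) = -5·t^4 - 16·t^3 - 9·t^2 + 8·t - 3 and substituting t = 2, we find v = -231.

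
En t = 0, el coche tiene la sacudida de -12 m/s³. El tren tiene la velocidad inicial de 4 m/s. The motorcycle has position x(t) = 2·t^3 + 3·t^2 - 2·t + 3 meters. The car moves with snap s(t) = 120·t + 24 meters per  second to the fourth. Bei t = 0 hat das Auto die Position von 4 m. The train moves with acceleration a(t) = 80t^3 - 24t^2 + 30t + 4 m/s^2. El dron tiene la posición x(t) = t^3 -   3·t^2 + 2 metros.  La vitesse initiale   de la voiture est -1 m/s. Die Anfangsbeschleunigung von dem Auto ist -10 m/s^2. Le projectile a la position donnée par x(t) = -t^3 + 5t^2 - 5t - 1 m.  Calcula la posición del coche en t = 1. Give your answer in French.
En partant du snap s(t) = 120·t + 24, nous prenons 4 intégrales. En intégrant le snap et en utilisant la condition initiale j(0) = -12, nous obtenons j(t) = 60·t^2 + 24·t - 12. En prenant ∫j(t)dt et en appliquant a(0) = -10, nous trouvons a(t) = 20·t^3 + 12·t^2 - 12·t - 10. En prenant ∫a(t)dt et en appliquant v(0) = -1, nous trouvons v(t) = 5·t^4 + 4·t^3 - 6·t^2 - 10·t - 1. En intégrant la vitesse et en utilisant la condition initiale x(0) = 4, nous obtenons x(t) = t^5 + t^4 - 2·t^3 - 5·t^2 - t + 4. En utilisant x(t) = t^5 + t^4 - 2·t^3 - 5·t^2 - t + 4 et en substituant t = 1, nous trouvons x = -2.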